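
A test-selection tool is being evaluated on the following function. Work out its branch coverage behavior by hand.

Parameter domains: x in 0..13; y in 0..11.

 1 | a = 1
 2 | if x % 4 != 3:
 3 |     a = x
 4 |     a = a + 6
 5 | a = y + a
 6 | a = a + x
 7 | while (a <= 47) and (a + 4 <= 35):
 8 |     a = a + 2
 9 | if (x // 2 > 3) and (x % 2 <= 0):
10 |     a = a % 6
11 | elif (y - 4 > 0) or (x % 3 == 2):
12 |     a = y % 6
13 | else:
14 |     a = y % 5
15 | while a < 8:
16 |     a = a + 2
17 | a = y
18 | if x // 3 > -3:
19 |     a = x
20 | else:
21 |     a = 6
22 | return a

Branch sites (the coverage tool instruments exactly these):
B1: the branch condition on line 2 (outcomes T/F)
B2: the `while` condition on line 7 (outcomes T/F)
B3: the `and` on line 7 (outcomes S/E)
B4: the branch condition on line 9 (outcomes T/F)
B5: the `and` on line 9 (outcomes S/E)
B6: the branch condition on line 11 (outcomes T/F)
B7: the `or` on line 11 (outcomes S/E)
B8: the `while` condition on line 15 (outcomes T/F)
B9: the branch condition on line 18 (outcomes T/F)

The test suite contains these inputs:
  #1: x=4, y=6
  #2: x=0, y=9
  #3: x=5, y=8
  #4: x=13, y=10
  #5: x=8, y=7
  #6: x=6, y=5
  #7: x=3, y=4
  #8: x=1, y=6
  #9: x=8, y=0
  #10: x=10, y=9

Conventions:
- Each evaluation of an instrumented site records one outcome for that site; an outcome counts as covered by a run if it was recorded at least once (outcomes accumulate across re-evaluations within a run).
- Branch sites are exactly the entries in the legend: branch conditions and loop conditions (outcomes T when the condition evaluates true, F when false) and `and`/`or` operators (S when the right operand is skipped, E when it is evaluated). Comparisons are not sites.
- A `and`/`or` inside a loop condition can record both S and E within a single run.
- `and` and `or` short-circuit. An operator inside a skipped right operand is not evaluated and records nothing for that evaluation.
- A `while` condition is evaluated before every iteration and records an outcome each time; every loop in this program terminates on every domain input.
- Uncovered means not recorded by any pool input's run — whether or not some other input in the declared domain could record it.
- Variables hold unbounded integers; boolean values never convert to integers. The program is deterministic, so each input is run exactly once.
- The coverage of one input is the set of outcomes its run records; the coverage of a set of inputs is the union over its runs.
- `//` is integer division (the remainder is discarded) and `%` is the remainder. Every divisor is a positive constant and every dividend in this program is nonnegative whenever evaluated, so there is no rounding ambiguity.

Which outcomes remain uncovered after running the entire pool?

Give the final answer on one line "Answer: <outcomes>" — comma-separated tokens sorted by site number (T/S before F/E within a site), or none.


input #1 (x=4, y=6): covers B1=T, B2=T, B2=F, B3=E, B4=F, B5=S, B6=T, B7=S, B8=T, B8=F, B9=T
input #2 (x=0, y=9): covers B1=T, B2=T, B2=F, B3=E, B4=F, B5=S, B6=T, B7=S, B8=T, B8=F, B9=T
input #3 (x=5, y=8): covers B1=T, B2=T, B2=F, B3=E, B4=F, B5=S, B6=T, B7=S, B8=T, B8=F, B9=T
input #4 (x=13, y=10): covers B1=T, B2=F, B3=E, B4=F, B5=E, B6=T, B7=S, B8=T, B8=F, B9=T
input #5 (x=8, y=7): covers B1=T, B2=T, B2=F, B3=E, B4=T, B5=E, B8=T, B8=F, B9=T
input #6 (x=6, y=5): covers B1=T, B2=T, B2=F, B3=E, B4=F, B5=S, B6=T, B7=S, B8=T, B8=F, B9=T
input #7 (x=3, y=4): covers B1=F, B2=T, B2=F, B3=E, B4=F, B5=S, B6=F, B7=E, B8=T, B8=F, B9=T
input #8 (x=1, y=6): covers B1=T, B2=T, B2=F, B3=E, B4=F, B5=S, B6=T, B7=S, B8=T, B8=F, B9=T
input #9 (x=8, y=0): covers B1=T, B2=T, B2=F, B3=E, B4=T, B5=E, B8=T, B8=F, B9=T
input #10 (x=10, y=9): covers B1=T, B2=F, B3=E, B4=T, B5=E, B8=T, B8=F, B9=T
union over the pool: B1=T, B1=F, B2=T, B2=F, B3=E, B4=T, B4=F, B5=S, B5=E, B6=T, B6=F, B7=S, B7=E, B8=T, B8=F, B9=T
uncovered (2 of 18): B3=S, B9=F
Answer: B3=S, B9=F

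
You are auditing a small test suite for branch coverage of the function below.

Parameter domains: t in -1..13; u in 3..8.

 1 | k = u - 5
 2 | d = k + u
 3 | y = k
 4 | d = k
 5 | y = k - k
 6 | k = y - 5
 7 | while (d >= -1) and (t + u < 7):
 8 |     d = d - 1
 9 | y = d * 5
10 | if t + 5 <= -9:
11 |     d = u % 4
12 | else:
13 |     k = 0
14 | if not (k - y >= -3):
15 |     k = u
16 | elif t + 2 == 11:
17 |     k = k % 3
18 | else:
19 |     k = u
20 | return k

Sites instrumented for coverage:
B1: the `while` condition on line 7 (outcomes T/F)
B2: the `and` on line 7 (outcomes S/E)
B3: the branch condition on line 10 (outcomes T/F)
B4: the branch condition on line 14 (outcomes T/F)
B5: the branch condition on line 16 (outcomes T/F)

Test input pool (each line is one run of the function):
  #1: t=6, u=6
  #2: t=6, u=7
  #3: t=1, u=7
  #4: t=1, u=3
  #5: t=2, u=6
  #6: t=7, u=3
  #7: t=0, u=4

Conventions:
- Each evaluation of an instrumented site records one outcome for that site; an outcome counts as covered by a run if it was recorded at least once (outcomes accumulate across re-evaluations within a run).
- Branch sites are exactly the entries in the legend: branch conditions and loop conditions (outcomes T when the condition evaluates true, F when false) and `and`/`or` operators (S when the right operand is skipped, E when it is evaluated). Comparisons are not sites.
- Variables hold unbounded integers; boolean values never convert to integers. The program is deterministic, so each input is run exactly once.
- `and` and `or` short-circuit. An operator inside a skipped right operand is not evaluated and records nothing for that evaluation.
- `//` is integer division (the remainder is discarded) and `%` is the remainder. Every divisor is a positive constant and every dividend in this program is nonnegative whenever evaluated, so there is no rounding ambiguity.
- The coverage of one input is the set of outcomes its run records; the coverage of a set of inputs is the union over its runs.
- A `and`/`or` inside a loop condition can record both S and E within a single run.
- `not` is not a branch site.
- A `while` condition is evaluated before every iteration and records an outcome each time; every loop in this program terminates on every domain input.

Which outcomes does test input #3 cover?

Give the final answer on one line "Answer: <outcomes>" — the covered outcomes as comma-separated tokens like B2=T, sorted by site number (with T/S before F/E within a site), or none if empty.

Running input #3 (t=1, u=7), event by event:
  B2->E, B1->F, B3->F, B4->T
deduplicating events, the covered set is: B1=F, B2=E, B3=F, B4=T

Answer: B1=F, B2=E, B3=F, B4=T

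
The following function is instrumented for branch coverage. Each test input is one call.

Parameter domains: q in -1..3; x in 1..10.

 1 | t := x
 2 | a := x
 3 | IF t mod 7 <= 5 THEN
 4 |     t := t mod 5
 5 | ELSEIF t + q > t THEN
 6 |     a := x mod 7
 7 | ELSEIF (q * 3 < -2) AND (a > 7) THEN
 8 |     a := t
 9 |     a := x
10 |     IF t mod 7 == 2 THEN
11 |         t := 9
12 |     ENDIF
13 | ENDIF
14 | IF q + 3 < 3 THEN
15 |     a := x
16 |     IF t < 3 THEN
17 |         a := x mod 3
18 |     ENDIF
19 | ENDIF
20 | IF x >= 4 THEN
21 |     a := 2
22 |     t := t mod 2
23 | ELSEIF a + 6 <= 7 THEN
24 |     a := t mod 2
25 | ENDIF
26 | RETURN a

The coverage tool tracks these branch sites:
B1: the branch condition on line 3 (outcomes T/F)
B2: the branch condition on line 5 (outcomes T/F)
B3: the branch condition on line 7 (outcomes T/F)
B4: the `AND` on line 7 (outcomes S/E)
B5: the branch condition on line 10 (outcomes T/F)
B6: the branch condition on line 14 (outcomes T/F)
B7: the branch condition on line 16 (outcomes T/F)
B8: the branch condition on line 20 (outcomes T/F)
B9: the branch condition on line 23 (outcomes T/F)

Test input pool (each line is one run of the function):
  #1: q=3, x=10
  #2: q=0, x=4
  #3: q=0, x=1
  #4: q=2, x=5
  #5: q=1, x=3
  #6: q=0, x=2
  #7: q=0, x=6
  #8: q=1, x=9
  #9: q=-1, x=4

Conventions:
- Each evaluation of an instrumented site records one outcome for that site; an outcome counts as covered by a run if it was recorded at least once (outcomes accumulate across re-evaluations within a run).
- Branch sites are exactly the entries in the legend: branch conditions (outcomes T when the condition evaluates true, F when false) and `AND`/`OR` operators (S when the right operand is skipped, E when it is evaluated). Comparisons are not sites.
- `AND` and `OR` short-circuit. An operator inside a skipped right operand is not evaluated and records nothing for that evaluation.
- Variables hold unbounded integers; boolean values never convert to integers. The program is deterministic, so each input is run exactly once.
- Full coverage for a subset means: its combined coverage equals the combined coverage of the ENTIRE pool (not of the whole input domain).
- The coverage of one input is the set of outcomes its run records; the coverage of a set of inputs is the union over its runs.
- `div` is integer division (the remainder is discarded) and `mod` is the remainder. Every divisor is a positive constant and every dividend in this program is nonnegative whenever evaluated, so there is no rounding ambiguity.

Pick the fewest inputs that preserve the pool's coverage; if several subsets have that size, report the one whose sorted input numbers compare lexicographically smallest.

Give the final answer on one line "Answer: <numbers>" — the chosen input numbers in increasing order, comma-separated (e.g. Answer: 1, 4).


test 1 (q=3, x=10) fires B1->T, B6->F, B8->T; hits B1=T, B6=F, B8=T
test 2 (q=0, x=4) fires B1->T, B6->F, B8->T; hits B1=T, B6=F, B8=T
test 3 (q=0, x=1) fires B1->T, B6->F, B8->F, B9->T; hits B1=T, B6=F, B8=F, B9=T
test 4 (q=2, x=5) fires B1->T, B6->F, B8->T; hits B1=T, B6=F, B8=T
test 5 (q=1, x=3) fires B1->T, B6->F, B8->F, B9->F; hits B1=T, B6=F, B8=F, B9=F
test 6 (q=0, x=2) fires B1->T, B6->F, B8->F, B9->F; hits B1=T, B6=F, B8=F, B9=F
test 7 (q=0, x=6) fires B1->F, B2->F, B4->S, B3->F, B6->F, B8->T; hits B1=F, B2=F, B3=F, B4=S, B6=F, B8=T
test 8 (q=1, x=9) fires B1->T, B6->F, B8->T; hits B1=T, B6=F, B8=T
test 9 (q=-1, x=4) fires B1->T, B6->T, B7->F, B8->T; hits B1=T, B6=T, B7=F, B8=T
together the pool reaches 12 outcomes: B1=T, B1=F, B2=F, B3=F, B4=S, B6=T, B6=F, B7=F, B8=T, B8=F, B9=T, B9=F
every size-1 subset falls short of the 12 outcomes (best: 6/12)
every size-2 subset falls short of the 12 outcomes (best: 9/12)
every size-3 subset falls short of the 12 outcomes (best: 11/12)
inputs {3, 5, 7, 9} (size 4) cover everything; no size-4 subset with a lexicographically smaller index list covers all 12
Answer: 3, 5, 7, 9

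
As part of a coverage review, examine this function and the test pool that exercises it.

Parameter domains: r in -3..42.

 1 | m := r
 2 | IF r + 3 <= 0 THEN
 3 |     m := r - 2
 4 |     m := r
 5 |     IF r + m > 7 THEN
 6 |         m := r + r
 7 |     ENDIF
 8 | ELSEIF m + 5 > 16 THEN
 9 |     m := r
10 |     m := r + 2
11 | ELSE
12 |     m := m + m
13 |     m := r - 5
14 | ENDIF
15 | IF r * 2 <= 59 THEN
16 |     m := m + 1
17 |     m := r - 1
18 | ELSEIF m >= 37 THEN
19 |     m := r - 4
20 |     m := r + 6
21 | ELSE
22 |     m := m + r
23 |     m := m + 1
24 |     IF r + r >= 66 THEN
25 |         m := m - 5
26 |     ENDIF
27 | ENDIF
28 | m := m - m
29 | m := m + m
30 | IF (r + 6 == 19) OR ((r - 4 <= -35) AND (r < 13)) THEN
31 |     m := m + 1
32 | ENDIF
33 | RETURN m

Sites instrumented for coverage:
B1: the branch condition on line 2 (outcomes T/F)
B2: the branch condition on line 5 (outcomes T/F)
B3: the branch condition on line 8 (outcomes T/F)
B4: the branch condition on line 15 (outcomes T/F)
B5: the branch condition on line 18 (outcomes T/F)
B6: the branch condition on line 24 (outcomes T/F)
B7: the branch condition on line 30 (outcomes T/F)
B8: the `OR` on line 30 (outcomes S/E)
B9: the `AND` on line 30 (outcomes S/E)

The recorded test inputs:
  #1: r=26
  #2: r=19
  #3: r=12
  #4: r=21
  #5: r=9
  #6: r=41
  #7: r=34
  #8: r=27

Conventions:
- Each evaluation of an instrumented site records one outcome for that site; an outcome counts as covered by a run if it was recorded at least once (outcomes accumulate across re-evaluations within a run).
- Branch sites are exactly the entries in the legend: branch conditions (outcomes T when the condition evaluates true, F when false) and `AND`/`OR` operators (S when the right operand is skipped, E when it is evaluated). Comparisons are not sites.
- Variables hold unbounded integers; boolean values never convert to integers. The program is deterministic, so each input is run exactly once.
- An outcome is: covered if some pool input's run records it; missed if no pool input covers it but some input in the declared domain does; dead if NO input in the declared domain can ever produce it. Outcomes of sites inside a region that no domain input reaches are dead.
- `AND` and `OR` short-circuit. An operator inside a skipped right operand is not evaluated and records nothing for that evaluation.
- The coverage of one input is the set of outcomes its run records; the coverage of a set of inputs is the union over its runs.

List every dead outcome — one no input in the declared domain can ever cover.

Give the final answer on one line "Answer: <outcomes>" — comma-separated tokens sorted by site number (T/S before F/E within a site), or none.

sweeping the full domain (46 inputs) for each outcome:
  B2=T: unreachable across the whole domain -> dead
  B9=E: unreachable across the whole domain -> dead
  reachable outcomes have witnesses, e.g. B1=T (e.g. r=-3), B1=F (e.g. r=-2), B2=F (e.g. r=-3), B3=T (e.g. r=12)

Answer: B2=T, B9=E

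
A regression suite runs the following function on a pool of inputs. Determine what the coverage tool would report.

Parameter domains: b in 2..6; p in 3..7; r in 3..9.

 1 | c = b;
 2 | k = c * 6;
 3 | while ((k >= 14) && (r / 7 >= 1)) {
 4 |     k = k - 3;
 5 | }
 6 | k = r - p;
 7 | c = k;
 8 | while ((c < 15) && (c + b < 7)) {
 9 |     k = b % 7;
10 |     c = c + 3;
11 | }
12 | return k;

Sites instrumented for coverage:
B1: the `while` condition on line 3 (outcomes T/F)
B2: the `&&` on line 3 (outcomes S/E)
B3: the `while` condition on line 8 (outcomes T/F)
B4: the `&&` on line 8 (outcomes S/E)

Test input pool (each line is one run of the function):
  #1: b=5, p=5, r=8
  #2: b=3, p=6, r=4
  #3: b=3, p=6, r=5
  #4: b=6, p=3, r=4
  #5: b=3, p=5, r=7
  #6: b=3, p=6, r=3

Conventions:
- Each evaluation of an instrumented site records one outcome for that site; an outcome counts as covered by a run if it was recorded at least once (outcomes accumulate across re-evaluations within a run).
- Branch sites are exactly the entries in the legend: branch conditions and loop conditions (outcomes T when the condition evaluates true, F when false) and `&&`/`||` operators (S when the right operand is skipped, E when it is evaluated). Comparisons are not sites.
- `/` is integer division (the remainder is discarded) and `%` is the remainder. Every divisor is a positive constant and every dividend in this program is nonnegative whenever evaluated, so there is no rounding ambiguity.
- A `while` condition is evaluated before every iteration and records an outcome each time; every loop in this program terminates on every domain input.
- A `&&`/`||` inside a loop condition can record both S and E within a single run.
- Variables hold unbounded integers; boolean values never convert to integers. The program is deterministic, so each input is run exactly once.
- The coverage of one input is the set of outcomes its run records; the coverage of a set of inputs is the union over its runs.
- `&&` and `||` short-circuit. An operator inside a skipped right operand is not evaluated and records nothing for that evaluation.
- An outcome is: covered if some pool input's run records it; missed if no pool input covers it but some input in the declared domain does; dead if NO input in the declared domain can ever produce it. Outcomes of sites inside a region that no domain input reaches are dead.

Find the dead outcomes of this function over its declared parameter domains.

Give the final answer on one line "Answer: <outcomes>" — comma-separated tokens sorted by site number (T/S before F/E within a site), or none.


checking every outcome against all 175 domain inputs:
  B4=S: zero occurrences over every domain input -> dead
  reachable outcomes have witnesses, e.g. B1=T (e.g. b=3, p=3, r=7), B1=F (e.g. b=2, p=3, r=3), B2=S (e.g. b=2, p=3, r=3), B2=E (e.g. b=3, p=3, r=3)
Answer: B4=S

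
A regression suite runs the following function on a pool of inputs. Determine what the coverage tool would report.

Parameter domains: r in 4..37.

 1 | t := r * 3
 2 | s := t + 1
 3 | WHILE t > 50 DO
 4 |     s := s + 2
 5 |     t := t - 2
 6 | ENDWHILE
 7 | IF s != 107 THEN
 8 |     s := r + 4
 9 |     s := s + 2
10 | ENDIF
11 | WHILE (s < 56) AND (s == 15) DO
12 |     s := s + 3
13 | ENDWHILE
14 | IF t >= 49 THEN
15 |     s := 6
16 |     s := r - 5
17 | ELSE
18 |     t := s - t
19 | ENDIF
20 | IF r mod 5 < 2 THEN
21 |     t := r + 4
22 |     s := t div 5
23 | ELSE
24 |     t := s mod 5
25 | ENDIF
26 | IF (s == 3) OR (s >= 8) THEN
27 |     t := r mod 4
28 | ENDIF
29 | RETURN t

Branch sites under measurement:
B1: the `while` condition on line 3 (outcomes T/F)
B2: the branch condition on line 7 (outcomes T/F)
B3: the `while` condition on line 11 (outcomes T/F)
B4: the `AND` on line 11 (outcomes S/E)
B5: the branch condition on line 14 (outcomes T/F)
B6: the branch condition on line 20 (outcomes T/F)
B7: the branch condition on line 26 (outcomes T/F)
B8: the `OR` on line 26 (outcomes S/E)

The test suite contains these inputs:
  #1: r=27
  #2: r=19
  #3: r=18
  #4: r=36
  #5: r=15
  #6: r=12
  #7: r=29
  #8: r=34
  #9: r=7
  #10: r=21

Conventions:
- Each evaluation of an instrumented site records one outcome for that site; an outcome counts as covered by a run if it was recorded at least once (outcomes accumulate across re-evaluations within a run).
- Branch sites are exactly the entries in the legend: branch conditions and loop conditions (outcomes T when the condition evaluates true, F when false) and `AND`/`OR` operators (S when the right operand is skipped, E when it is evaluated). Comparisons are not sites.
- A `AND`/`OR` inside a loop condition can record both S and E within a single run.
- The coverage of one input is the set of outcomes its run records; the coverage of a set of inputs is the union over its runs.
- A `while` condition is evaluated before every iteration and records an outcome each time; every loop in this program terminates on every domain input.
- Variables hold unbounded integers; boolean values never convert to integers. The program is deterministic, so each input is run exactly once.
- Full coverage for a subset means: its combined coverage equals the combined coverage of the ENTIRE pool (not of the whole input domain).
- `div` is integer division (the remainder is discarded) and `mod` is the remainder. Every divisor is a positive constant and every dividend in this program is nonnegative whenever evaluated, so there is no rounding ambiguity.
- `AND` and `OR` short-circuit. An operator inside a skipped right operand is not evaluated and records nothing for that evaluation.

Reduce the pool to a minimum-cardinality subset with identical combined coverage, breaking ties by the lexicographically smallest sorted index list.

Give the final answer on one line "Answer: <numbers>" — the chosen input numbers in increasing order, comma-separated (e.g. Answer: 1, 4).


input #1, r=27: outcomes B1=T, B1=F, B2=T, B3=F, B4=E, B5=T, B6=F, B7=T, B8=E
input #2, r=19: outcomes B1=T, B1=F, B2=T, B3=F, B4=E, B5=T, B6=F, B7=T, B8=E
input #3, r=18: outcomes B1=T, B1=F, B2=T, B3=F, B4=E, B5=T, B6=F, B7=T, B8=E
input #4, r=36: outcomes B1=T, B1=F, B2=T, B3=F, B4=E, B5=T, B6=T, B7=T, B8=E
input #5, r=15: outcomes B1=F, B2=T, B3=F, B4=E, B5=F, B6=T, B7=T, B8=S
input #6, r=12: outcomes B1=F, B2=T, B3=F, B4=E, B5=F, B6=F, B7=T, B8=E
input #7, r=29: outcomes B1=T, B1=F, B2=T, B3=F, B4=E, B5=T, B6=F, B7=T, B8=E
input #8, r=34: outcomes B1=T, B1=F, B2=T, B3=F, B4=E, B5=T, B6=F, B7=T, B8=E
input #9, r=7: outcomes B1=F, B2=T, B3=F, B4=E, B5=F, B6=F, B7=T, B8=E
input #10, r=21: outcomes B1=T, B1=F, B2=T, B3=F, B4=E, B5=T, B6=T, B7=F, B8=E
together the pool reaches 13 outcomes: B1=T, B1=F, B2=T, B3=F, B4=E, B5=T, B5=F, B6=T, B6=F, B7=T, B7=F, B8=S, B8=E
every size-1 subset falls short of the 13 outcomes (best: 9/13)
every size-2 subset falls short of the 13 outcomes (best: 12/13)
the canonical winner is {1, 5, 10}: size 3, full 13-outcome coverage, earliest index list among size-3 covers
Answer: 1, 5, 10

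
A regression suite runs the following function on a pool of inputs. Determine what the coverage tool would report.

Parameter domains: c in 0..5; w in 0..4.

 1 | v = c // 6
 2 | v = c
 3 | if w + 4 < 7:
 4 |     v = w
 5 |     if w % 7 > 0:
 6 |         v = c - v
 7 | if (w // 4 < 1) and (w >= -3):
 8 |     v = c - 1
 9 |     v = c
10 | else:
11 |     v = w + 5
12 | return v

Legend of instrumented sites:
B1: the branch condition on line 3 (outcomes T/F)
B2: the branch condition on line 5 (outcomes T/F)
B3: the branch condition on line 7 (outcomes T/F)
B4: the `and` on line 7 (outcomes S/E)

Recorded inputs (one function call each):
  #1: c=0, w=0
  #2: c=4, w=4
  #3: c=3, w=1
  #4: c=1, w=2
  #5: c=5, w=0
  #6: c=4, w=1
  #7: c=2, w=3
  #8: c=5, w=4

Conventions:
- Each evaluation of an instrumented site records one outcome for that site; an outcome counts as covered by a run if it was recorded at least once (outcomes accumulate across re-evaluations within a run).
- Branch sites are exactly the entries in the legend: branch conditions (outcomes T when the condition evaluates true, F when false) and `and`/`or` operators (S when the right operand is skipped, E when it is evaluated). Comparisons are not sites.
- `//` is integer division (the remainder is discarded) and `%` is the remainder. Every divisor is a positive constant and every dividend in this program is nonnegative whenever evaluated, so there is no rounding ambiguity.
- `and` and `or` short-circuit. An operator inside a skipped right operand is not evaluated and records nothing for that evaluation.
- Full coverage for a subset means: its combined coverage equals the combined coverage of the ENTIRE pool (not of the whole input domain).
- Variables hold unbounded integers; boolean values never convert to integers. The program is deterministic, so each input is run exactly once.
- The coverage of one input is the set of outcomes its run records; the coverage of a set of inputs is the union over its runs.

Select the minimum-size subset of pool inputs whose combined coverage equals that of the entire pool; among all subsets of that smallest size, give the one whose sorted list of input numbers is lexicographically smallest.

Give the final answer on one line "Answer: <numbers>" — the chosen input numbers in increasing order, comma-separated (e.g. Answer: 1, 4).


test 1 (c=0, w=0) fires B1->T, B2->F, B4->E, B3->T; hits B1=T, B2=F, B3=T, B4=E
test 2 (c=4, w=4) fires B1->F, B4->S, B3->F; hits B1=F, B3=F, B4=S
test 3 (c=3, w=1) fires B1->T, B2->T, B4->E, B3->T; hits B1=T, B2=T, B3=T, B4=E
test 4 (c=1, w=2) fires B1->T, B2->T, B4->E, B3->T; hits B1=T, B2=T, B3=T, B4=E
test 5 (c=5, w=0) fires B1->T, B2->F, B4->E, B3->T; hits B1=T, B2=F, B3=T, B4=E
test 6 (c=4, w=1) fires B1->T, B2->T, B4->E, B3->T; hits B1=T, B2=T, B3=T, B4=E
test 7 (c=2, w=3) fires B1->F, B4->E, B3->T; hits B1=F, B3=T, B4=E
test 8 (c=5, w=4) fires B1->F, B4->S, B3->F; hits B1=F, B3=F, B4=S
the full pool covers 8 outcomes: B1=T, B1=F, B2=T, B2=F, B3=T, B3=F, B4=S, B4=E
every size-1 subset falls short of the 8 outcomes (best: 4/8)
every size-2 subset falls short of the 8 outcomes (best: 7/8)
the canonical winner is {1, 2, 3}: size 3, full 8-outcome coverage, earliest index list among size-3 covers
Answer: 1, 2, 3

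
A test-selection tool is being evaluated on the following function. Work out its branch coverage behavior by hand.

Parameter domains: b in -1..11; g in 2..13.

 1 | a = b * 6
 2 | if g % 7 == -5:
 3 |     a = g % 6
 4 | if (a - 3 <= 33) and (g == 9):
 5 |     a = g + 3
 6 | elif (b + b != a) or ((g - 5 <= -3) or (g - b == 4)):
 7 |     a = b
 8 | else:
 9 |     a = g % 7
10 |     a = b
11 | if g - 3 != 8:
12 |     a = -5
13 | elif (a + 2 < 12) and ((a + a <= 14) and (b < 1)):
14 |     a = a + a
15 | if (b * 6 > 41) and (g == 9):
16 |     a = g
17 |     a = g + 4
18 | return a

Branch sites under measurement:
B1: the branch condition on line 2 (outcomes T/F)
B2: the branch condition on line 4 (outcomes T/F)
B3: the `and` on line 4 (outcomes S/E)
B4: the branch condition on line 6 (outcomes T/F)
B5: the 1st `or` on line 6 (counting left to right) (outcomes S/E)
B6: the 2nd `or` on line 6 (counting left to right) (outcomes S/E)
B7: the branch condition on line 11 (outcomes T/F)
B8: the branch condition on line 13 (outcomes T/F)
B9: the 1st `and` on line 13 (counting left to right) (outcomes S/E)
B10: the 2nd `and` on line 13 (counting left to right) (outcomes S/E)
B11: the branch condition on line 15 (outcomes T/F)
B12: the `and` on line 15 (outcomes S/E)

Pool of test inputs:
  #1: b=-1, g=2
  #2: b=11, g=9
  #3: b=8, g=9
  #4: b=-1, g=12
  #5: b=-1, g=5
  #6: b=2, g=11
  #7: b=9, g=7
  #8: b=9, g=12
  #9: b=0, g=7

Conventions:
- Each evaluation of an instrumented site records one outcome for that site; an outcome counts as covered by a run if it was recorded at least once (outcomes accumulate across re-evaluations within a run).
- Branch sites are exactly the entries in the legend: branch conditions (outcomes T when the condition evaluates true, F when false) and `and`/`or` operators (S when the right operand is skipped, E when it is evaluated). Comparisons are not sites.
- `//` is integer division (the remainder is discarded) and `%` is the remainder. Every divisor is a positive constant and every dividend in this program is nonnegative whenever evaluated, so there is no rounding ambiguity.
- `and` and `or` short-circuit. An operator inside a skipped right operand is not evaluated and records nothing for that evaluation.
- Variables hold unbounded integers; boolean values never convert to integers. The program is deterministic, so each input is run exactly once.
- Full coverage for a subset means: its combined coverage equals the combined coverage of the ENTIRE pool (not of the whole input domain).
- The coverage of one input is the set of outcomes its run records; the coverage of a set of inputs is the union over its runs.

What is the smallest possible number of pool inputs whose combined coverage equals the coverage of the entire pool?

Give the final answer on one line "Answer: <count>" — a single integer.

input #1, b=-1, g=2: events B1->F, B3->E, B2->F, B5->S, B4->T, B7->T, B12->S, B11->F; outcomes B1=F, B2=F, B3=E, B4=T, B5=S, B7=T, B11=F, B12=S
input #2, b=11, g=9: events B1->F, B3->S, B2->F, B5->S, B4->T, B7->T, B12->E, B11->T; outcomes B1=F, B2=F, B3=S, B4=T, B5=S, B7=T, B11=T, B12=E
input #3, b=8, g=9: events B1->F, B3->S, B2->F, B5->S, B4->T, B7->T, B12->E, B11->T; outcomes B1=F, B2=F, B3=S, B4=T, B5=S, B7=T, B11=T, B12=E
input #4, b=-1, g=12: events B1->F, B3->E, B2->F, B5->S, B4->T, B7->T, B12->S, B11->F; outcomes B1=F, B2=F, B3=E, B4=T, B5=S, B7=T, B11=F, B12=S
input #5, b=-1, g=5: events B1->F, B3->E, B2->F, B5->S, B4->T, B7->T, B12->S, B11->F; outcomes B1=F, B2=F, B3=E, B4=T, B5=S, B7=T, B11=F, B12=S
input #6, b=2, g=11: events B1->F, B3->E, B2->F, B5->S, B4->T, B7->F, B9->E, B10->E, B8->F, B12->S, B11->F; outcomes B1=F, B2=F, B3=E, B4=T, B5=S, B7=F, B8=F, B9=E, B10=E, B11=F, B12=S
input #7, b=9, g=7: events B1->F, B3->S, B2->F, B5->S, B4->T, B7->T, B12->E, B11->F; outcomes B1=F, B2=F, B3=S, B4=T, B5=S, B7=T, B11=F, B12=E
input #8, b=9, g=12: events B1->F, B3->S, B2->F, B5->S, B4->T, B7->T, B12->E, B11->F; outcomes B1=F, B2=F, B3=S, B4=T, B5=S, B7=T, B11=F, B12=E
input #9, b=0, g=7: events B1->F, B3->E, B2->F, B5->E, B6->E, B4->F, B7->T, B12->S, B11->F; outcomes B1=F, B2=F, B3=E, B4=F, B5=E, B6=E, B7=T, B11=F, B12=S
together the pool reaches 18 outcomes: B1=F, B2=F, B3=S, B3=E, B4=T, B4=F, B5=S, B5=E, B6=E, B7=T, B7=F, B8=F, B9=E, B10=E, B11=T, B11=F, B12=S, B12=E
size 1 is not enough: best union over all size-1 subsets is 11/18
size 2 is not enough: best union over all size-2 subsets is 15/18
inputs {2, 6, 9} (size 3) cover everything; no size-3 subset with a lexicographically smaller index list covers all 18

Answer: 3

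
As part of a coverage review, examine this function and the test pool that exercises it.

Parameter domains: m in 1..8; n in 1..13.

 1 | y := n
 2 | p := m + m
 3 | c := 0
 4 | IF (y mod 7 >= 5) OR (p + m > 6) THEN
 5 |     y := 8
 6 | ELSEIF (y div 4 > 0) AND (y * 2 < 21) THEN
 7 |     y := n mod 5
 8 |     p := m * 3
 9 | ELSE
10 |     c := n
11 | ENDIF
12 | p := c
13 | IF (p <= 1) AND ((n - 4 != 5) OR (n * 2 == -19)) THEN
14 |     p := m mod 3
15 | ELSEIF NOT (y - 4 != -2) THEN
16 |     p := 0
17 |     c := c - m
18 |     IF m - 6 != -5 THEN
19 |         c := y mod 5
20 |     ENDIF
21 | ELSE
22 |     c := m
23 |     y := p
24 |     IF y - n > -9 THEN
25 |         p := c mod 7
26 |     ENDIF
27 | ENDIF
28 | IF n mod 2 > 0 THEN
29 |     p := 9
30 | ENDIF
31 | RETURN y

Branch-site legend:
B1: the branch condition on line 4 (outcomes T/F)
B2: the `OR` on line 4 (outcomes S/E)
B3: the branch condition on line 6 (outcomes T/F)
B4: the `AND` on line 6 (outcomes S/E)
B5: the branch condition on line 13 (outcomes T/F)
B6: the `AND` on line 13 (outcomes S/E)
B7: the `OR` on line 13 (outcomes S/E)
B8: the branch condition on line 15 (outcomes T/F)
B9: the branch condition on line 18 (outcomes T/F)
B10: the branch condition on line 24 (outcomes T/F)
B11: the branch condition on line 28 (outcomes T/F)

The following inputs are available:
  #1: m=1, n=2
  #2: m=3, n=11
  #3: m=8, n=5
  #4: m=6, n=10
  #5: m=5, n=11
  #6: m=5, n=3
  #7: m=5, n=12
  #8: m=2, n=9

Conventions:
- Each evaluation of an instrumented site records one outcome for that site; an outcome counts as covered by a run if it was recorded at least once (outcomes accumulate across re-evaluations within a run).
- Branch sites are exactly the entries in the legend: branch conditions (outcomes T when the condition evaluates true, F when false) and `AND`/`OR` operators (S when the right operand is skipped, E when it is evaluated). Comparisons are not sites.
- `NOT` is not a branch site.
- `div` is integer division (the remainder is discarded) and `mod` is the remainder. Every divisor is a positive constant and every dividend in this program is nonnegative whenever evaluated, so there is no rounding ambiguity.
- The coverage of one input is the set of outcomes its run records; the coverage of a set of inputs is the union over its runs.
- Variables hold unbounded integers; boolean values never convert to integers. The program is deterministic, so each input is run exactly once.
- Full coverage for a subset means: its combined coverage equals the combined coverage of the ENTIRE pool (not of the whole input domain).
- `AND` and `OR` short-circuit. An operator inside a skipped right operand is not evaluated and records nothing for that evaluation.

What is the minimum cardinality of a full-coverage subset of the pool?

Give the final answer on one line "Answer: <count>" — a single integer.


input #1 (m=1, n=2): events B2->E, B1->F, B4->S, B3->F, B6->S, B5->F, B8->T, B9->F, B11->F; covers B1=F, B2=E, B3=F, B4=S, B5=F, B6=S, B8=T, B9=F, B11=F
input #2 (m=3, n=11): events B2->E, B1->T, B6->E, B7->S, B5->T, B11->T; covers B1=T, B2=E, B5=T, B6=E, B7=S, B11=T
input #3 (m=8, n=5): events B2->S, B1->T, B6->E, B7->S, B5->T, B11->T; covers B1=T, B2=S, B5=T, B6=E, B7=S, B11=T
input #4 (m=6, n=10): events B2->E, B1->T, B6->E, B7->S, B5->T, B11->F; covers B1=T, B2=E, B5=T, B6=E, B7=S, B11=F
input #5 (m=5, n=11): events B2->E, B1->T, B6->E, B7->S, B5->T, B11->T; covers B1=T, B2=E, B5=T, B6=E, B7=S, B11=T
input #6 (m=5, n=3): events B2->E, B1->T, B6->E, B7->S, B5->T, B11->T; covers B1=T, B2=E, B5=T, B6=E, B7=S, B11=T
input #7 (m=5, n=12): events B2->S, B1->T, B6->E, B7->S, B5->T, B11->F; covers B1=T, B2=S, B5=T, B6=E, B7=S, B11=F
input #8 (m=2, n=9): events B2->E, B1->F, B4->E, B3->T, B6->E, B7->E, B5->F, B8->F, B10->F, B11->T; covers B1=F, B2=E, B3=T, B4=E, B5=F, B6=E, B7=E, B8=F, B10=F, B11=T
pool-wide coverage (20 outcomes): B1=T, B1=F, B2=S, B2=E, B3=T, B3=F, B4=S, B4=E, B5=T, B5=F, B6=S, B6=E, B7=S, B7=E, B8=T, B8=F, B9=F, B10=F, B11=T, B11=F
checked all size-1 subsets: none covers 20 outcomes (max 10/20)
checked all size-2 subsets: none covers 20 outcomes (max 16/20)
size 3: inputs {1, 3, 8} cover all 20 outcomes, and no lexicographically smaller subset of this size does
Answer: 3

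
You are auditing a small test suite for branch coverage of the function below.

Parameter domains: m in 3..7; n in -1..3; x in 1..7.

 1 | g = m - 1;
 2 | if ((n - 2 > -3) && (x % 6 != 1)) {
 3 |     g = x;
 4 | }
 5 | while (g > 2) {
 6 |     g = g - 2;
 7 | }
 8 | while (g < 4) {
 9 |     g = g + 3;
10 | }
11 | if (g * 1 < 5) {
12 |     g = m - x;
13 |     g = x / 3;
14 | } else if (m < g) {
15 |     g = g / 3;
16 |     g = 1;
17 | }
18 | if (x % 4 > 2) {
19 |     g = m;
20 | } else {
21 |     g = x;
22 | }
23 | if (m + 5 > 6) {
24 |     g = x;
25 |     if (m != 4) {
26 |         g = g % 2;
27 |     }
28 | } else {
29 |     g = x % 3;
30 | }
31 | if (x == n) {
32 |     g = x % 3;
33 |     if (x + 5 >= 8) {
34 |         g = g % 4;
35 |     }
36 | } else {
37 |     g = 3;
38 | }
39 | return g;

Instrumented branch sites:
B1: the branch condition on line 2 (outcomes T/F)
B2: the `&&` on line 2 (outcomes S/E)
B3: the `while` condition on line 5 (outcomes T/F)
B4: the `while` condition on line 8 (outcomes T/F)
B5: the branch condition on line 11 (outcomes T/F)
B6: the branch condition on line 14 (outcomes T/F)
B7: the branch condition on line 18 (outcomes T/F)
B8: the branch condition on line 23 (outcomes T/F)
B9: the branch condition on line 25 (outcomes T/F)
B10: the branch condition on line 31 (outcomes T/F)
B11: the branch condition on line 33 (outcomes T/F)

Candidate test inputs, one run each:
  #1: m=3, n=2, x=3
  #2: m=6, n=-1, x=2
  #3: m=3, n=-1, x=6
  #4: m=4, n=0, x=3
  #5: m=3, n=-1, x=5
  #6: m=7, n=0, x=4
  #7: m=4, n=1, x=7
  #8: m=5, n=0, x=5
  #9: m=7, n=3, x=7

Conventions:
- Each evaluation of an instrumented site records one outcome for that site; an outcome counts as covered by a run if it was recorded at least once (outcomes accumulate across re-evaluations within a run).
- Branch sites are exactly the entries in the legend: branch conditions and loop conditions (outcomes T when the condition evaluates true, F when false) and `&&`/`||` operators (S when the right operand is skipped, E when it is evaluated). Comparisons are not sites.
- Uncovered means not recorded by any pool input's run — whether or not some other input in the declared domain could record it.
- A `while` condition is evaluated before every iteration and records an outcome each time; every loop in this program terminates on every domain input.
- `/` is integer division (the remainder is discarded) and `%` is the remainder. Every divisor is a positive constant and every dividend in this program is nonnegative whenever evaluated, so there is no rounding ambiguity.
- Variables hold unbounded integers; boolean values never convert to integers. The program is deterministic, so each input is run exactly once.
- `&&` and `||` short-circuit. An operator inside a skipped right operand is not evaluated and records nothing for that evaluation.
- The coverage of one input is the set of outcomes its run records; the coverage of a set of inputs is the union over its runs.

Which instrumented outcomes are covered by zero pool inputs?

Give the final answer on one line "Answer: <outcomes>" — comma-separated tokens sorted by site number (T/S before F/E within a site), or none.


test 1 (m=3, n=2, x=3) fires B2->E, B1->T, B3->T, B3->F, B4->T, B4->F, B5->T, B7->T, B8->T, B9->T, B10->F; hits B1=T, B2=E, B3=T, B3=F, B4=T, B4=F, B5=T, B7=T, B8=T, B9=T, B10=F
test 2 (m=6, n=-1, x=2) fires B2->S, B1->F, B3->T, B3->T, B3->F, B4->T, B4->F, B5->T, B7->F, B8->T, B9->T, B10->F; hits B1=F, B2=S, B3=T, B3=F, B4=T, B4=F, B5=T, B7=F, B8=T, B9=T, B10=F
test 3 (m=3, n=-1, x=6) fires B2->S, B1->F, B3->F, B4->T, B4->F, B5->F, B6->T, B7->F, B8->T, B9->T, B10->F; hits B1=F, B2=S, B3=F, B4=T, B4=F, B5=F, B6=T, B7=F, B8=T, B9=T, B10=F
test 4 (m=4, n=0, x=3) fires B2->E, B1->T, B3->T, B3->F, B4->T, B4->F, B5->T, B7->T, B8->T, B9->F, B10->F; hits B1=T, B2=E, B3=T, B3=F, B4=T, B4=F, B5=T, B7=T, B8=T, B9=F, B10=F
test 5 (m=3, n=-1, x=5) fires B2->S, B1->F, B3->F, B4->T, B4->F, B5->F, B6->T, B7->F, B8->T, B9->T, B10->F; hits B1=F, B2=S, B3=F, B4=T, B4=F, B5=F, B6=T, B7=F, B8=T, B9=T, B10=F
test 6 (m=7, n=0, x=4) fires B2->E, B1->T, B3->T, B3->F, B4->T, B4->F, B5->F, B6->F, B7->F, B8->T, B9->T, B10->F; hits B1=T, B2=E, B3=T, B3=F, B4=T, B4=F, B5=F, B6=F, B7=F, B8=T, B9=T, B10=F
test 7 (m=4, n=1, x=7) fires B2->E, B1->F, B3->T, B3->F, B4->T, B4->F, B5->T, B7->T, B8->T, B9->F, B10->F; hits B1=F, B2=E, B3=T, B3=F, B4=T, B4=F, B5=T, B7=T, B8=T, B9=F, B10=F
test 8 (m=5, n=0, x=5) fires B2->E, B1->T, B3->T, B3->T, B3->F, B4->T, B4->F, B5->T, B7->F, B8->T, B9->T, B10->F; hits B1=T, B2=E, B3=T, B3=F, B4=T, B4=F, B5=T, B7=F, B8=T, B9=T, B10=F
test 9 (m=7, n=3, x=7) fires B2->E, B1->F, B3->T, B3->T, B3->F, B4->T, B4->F, B5->F, B6->F, B7->T, B8->T, B9->T, B10->F; hits B1=F, B2=E, B3=T, B3=F, B4=T, B4=F, B5=F, B6=F, B7=T, B8=T, B9=T, B10=F
union over the pool: B1=T, B1=F, B2=S, B2=E, B3=T, B3=F, B4=T, B4=F, B5=T, B5=F, B6=T, B6=F, B7=T, B7=F, B8=T, B9=T, B9=F, B10=F
uncovered (4 of 22): B8=F, B10=T, B11=T, B11=F
Answer: B8=F, B10=T, B11=T, B11=F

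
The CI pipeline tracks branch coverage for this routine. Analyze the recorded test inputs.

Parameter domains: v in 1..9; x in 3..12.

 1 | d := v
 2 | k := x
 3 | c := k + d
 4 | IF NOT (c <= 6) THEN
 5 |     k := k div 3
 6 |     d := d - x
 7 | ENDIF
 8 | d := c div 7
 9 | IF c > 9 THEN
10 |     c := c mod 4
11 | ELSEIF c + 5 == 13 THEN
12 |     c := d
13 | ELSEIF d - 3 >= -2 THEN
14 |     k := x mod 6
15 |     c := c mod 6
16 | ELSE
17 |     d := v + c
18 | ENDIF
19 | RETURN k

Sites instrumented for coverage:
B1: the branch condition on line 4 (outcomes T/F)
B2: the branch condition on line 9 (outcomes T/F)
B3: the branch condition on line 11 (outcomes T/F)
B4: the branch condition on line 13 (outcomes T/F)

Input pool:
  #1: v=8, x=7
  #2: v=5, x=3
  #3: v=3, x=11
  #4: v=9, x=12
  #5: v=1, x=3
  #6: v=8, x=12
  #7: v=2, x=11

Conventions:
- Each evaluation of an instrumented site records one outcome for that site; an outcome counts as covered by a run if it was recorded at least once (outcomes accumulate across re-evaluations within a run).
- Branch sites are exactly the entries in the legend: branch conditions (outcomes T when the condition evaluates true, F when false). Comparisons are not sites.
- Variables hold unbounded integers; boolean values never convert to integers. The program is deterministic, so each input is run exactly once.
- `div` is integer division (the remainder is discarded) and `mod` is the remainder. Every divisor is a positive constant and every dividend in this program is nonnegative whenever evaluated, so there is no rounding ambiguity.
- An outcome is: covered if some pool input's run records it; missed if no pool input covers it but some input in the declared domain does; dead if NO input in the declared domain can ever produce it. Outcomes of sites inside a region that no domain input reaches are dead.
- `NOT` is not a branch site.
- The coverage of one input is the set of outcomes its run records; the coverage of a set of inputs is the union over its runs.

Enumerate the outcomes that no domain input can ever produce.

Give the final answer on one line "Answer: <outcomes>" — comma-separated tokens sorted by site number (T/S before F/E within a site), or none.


sweeping the full domain (90 inputs) for each outcome:
  reachable outcomes have witnesses, e.g. B1=T (e.g. v=1, x=6), B1=F (e.g. v=1, x=3), B2=T (e.g. v=1, x=9), B2=F (e.g. v=1, x=3)
Answer: none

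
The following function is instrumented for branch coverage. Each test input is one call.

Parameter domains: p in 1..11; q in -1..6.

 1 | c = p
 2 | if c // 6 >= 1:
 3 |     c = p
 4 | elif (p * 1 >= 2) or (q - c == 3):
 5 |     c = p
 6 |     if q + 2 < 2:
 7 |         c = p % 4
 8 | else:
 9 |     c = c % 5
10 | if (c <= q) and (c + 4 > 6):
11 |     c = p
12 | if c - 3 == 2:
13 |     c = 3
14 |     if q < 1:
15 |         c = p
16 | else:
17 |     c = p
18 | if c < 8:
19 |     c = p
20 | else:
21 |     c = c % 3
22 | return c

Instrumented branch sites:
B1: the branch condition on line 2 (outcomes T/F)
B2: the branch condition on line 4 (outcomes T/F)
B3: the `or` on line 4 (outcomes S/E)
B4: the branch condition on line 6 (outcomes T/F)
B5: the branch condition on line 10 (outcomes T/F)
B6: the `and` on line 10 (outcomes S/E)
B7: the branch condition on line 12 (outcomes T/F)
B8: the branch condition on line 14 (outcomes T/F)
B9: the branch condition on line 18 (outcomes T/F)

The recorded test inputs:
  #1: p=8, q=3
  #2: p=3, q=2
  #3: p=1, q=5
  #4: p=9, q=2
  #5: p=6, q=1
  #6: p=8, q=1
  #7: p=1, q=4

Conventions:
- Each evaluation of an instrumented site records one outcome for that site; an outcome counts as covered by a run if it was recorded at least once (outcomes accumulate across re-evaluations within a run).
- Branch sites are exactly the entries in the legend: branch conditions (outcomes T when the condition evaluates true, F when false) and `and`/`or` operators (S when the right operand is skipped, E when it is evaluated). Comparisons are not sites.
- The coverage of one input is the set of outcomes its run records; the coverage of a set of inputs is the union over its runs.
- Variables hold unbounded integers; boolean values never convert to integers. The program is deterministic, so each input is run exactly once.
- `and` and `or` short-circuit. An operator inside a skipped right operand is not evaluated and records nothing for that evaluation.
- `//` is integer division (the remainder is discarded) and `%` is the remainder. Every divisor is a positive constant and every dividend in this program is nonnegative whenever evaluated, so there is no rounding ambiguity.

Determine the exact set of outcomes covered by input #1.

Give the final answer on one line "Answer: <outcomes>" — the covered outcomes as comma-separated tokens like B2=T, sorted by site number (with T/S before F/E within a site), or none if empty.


Simulating input #1 (p=8, q=3) step by step:
  B1->T, B6->S, B5->F, B7->F, B9->F
deduplicating events, the covered set is: B1=T, B5=F, B6=S, B7=F, B9=F
Answer: B1=T, B5=F, B6=S, B7=F, B9=F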